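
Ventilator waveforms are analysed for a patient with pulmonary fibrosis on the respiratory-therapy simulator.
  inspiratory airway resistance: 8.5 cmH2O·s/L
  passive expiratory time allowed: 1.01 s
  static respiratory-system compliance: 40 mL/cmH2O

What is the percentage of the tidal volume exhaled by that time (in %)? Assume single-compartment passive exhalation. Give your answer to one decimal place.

94.9

τ = R × C = 8.5 × 40 mL/cmH2O = 8.5 × 0.040 L/cmH2O = 0.34 s.
Passive exhalation: V(t)/V₀ = e^(−t/τ) = e^(−1.01/0.34) = 0.05127.
Fraction exhaled = 1 − 0.05127 = 0.9487 → 94.87%.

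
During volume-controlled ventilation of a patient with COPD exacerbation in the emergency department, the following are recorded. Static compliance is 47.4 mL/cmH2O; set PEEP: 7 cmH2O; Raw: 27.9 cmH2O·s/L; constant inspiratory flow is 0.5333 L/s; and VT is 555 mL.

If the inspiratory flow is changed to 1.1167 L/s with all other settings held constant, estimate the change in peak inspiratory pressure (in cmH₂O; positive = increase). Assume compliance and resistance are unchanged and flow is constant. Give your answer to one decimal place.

PIP = Vt/C + R·V̇ + PEEP (constant-flow equation of motion).
Only the resistive term changes: ΔPIP = R × ΔV̇ = 27.9 × (1.1167 − 0.5333) = 27.9 × 0.5834 = 16.277 cmH2O.

16.3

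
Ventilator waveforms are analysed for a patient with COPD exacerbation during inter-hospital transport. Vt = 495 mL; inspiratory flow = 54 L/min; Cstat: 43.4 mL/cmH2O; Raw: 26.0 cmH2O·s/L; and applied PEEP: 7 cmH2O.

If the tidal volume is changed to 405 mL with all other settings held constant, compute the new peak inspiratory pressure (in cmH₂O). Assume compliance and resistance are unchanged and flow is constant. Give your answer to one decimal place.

Flow: 54 L/min ÷ 60 = 0.9 L/s.
PIP = Vt/C + R·V̇ + PEEP (constant-flow equation of motion).
Only the elastic term changes: ΔPIP = ΔVt / C = (405 − 495) / 43.4 = -2.074 cmH2O.
Original PIP = 495/43.4 + 26.0×0.9 + 7 = 41.806 cmH2O; new PIP = 41.806 + (-2.074) = 39.732 cmH2O.

39.7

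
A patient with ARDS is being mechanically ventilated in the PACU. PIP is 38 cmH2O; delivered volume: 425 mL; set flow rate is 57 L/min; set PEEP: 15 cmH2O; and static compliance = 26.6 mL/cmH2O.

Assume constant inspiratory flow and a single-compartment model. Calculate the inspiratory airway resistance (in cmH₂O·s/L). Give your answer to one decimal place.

7.4

Flow: 57 L/min ÷ 60 = 0.95 L/s.
Equation of motion (constant flow): PIP = Vt/C + R·V̇ + PEEP.
R·V̇ = PIP − Vt/C − PEEP = 38 − 425/26.6 − 15 = 38 − 15.977 − 15 = 7.023 cmH2O.
R = 7.023 / 0.95 = 7.393 cmH2O·s/L.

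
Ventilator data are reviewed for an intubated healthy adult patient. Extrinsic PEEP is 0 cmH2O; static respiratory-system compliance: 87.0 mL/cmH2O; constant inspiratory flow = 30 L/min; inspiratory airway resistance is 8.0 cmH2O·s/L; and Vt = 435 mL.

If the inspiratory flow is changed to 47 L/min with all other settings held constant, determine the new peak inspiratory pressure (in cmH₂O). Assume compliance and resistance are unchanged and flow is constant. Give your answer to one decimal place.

Flow: 30 L/min ÷ 60 = 0.5 L/s.
New flow: 47 L/min ÷ 60 = 0.7833 L/s.
PIP = Vt/C + R·V̇ + PEEP (constant-flow equation of motion).
Only the resistive term changes: ΔPIP = R × ΔV̇ = 8.0 × (0.7833 − 0.5) = 8.0 × 0.2833 = 2.266 cmH2O.
Original PIP = 435/87.0 + 8.0×0.5 + 0 = 9.0 cmH2O; new PIP = 9.0 + (2.266) = 11.266 cmH2O.

11.3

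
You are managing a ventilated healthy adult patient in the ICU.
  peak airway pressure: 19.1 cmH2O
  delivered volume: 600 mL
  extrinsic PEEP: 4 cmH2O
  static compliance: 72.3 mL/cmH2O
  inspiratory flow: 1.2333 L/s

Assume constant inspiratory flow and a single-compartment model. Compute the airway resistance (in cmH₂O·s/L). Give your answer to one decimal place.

5.5

Equation of motion (constant flow): PIP = Vt/C + R·V̇ + PEEP.
R·V̇ = PIP − Vt/C − PEEP = 19.1 − 600/72.3 − 4 = 19.1 − 8.299 − 4 = 6.801 cmH2O.
R = 6.801 / 1.2333 = 5.514 cmH2O·s/L.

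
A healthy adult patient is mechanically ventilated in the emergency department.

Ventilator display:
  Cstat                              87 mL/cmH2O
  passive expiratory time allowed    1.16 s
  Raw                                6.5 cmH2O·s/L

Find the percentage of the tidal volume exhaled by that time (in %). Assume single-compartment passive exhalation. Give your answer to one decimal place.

τ = R × C = 6.5 × 87 mL/cmH2O = 6.5 × 0.087 L/cmH2O = 0.5655 s.
Passive exhalation: V(t)/V₀ = e^(−t/τ) = e^(−1.16/0.5655) = 0.1286.
Fraction exhaled = 1 − 0.1286 = 0.8714 → 87.14%.

87.1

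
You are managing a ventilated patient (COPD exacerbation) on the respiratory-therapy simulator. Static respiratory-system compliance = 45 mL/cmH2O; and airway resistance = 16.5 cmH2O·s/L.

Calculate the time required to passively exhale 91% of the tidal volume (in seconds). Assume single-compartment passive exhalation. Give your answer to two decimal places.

1.79

τ = R × C = 16.5 × 45 mL/cmH2O = 16.5 × 0.045 L/cmH2O = 0.7425 s.
Exhaled fraction f = 1 − e^(−t/τ) → t = −τ·ln(1 − f) = −0.7425·ln(0.09) = 1.788 s.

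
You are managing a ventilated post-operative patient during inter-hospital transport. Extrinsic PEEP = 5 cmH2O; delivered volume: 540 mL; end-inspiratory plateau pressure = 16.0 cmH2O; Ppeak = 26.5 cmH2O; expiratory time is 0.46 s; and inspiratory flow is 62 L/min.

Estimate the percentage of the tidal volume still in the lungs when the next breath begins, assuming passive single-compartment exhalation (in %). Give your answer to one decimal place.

Flow: 62 L/min ÷ 60 = 1.0333 L/s.
R = (PIP − Pplat)/V̇ = (26.5 − 16.0) / 1.0333 = 10.5/1.0333 = 10.162 cmH2O·s/L.
C = Vt/(Pplat − PEEP) = 540.0 / (16.0 − 5) = 540.0/11.0 = 49.091 mL/cmH2O.
τ = R × C = 10.162 × 0.04909 L/cmH2O = 0.4989 s.
Fraction remaining at end-expiration = e^(−Te/τ) = e^(−0.46/0.4989) = 0.3977 → 39.77%.

39.8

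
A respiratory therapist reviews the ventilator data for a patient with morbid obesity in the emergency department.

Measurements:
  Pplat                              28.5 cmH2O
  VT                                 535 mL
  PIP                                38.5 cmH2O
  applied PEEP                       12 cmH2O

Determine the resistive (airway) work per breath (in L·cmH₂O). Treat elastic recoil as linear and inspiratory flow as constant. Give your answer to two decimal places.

With constant inspiratory flow the resistive pressure is constant at PIP − Pplat = 38.5 − 28.5 = 10.0 cmH2O, so resistive work = 10.0 × 0.535 = 5.35 L·cmH2O.

5.35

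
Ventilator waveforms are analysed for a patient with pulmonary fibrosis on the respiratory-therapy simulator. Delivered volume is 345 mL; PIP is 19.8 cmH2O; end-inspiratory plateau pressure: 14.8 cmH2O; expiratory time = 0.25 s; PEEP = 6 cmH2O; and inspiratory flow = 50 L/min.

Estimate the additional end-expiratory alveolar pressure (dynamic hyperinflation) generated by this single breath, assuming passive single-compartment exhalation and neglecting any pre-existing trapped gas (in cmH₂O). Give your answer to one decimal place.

3.0

Flow: 50 L/min ÷ 60 = 0.8333 L/s.
R = (PIP − Pplat)/V̇ = (19.8 − 14.8) / 0.8333 = 5.0/0.8333 = 6.0 cmH2O·s/L.
C = Vt/(Pplat − PEEP) = 345.0 / (14.8 − 6) = 345.0/8.8 = 39.205 mL/cmH2O.
τ = R × C = 6.0 × 0.03921 L/cmH2O = 0.2353 s.
Fraction remaining = e^(−Te/τ) = e^(−0.25/0.2353) = 0.3456; trapped volume = 345.0 × 0.3456 = 119.23 mL.
Additional alveolar pressure from trapping ≈ V_trapped / C = 119.23 / 39.205 = 3.041 cmH2O.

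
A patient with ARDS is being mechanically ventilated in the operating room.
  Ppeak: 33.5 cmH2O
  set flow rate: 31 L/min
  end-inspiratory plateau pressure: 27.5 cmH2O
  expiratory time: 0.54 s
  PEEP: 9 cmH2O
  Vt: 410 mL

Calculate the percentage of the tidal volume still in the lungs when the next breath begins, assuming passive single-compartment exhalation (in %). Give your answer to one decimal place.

Flow: 31 L/min ÷ 60 = 0.5167 L/s.
R = (PIP − Pplat)/V̇ = (33.5 − 27.5) / 0.5167 = 6.0/0.5167 = 11.612 cmH2O·s/L.
C = Vt/(Pplat − PEEP) = 410.0 / (27.5 − 9) = 410.0/18.5 = 22.162 mL/cmH2O.
τ = R × C = 11.612 × 0.02216 L/cmH2O = 0.2573 s.
Fraction remaining at end-expiration = e^(−Te/τ) = e^(−0.54/0.2573) = 0.1226 → 12.26%.

12.3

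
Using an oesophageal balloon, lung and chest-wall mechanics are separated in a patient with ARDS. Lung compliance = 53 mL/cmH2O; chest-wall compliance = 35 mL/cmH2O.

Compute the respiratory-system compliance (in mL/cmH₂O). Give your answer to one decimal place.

Lung and chest wall are elastances in series: 1/Crs = 1/CL + 1/Ccw.
1/Crs = 1/53 + 1/35 = 0.04744.
Crs = 21.079 mL/cmH2O.

21.1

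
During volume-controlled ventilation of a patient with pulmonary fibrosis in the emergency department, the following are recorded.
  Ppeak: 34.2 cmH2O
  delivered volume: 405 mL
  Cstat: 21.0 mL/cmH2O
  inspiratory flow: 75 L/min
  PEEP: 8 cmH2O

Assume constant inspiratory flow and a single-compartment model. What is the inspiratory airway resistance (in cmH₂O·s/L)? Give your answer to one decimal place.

5.5

Flow: 75 L/min ÷ 60 = 1.25 L/s.
Equation of motion (constant flow): PIP = Vt/C + R·V̇ + PEEP.
R·V̇ = PIP − Vt/C − PEEP = 34.2 − 405/21.0 − 8 = 34.2 − 19.286 − 8 = 6.914 cmH2O.
R = 6.914 / 1.25 = 5.531 cmH2O·s/L.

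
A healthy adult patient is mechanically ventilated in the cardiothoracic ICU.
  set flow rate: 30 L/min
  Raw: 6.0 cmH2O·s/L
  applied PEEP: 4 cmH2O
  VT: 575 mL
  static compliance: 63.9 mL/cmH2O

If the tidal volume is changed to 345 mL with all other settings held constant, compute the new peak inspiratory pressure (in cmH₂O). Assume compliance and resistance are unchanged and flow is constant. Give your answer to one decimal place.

12.4

Flow: 30 L/min ÷ 60 = 0.5 L/s.
PIP = Vt/C + R·V̇ + PEEP (constant-flow equation of motion).
Only the elastic term changes: ΔPIP = ΔVt / C = (345 − 575) / 63.9 = -3.599 cmH2O.
Original PIP = 575/63.9 + 6.0×0.5 + 4 = 15.998 cmH2O; new PIP = 15.998 + (-3.599) = 12.399 cmH2O.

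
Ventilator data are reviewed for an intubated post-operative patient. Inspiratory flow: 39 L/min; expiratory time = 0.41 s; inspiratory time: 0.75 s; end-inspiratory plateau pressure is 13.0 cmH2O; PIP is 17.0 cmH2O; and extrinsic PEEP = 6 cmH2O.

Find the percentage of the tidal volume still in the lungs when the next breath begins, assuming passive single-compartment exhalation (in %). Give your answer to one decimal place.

Flow: 39 L/min ÷ 60 = 0.65 L/s.
Vt = flow × Ti = 0.65 L/s × 0.75 s × 1000 mL/L = 487.5 mL.
R = (PIP − Pplat)/V̇ = (17.0 − 13.0) / 0.65 = 4.0/0.65 = 6.154 cmH2O·s/L.
C = Vt/(Pplat − PEEP) = 487.5 / (13.0 − 6) = 487.5/7.0 = 69.643 mL/cmH2O.
τ = R × C = 6.154 × 0.06964 L/cmH2O = 0.4286 s.
Fraction remaining at end-expiration = e^(−Te/τ) = e^(−0.41/0.4286) = 0.3842 → 38.42%.

38.4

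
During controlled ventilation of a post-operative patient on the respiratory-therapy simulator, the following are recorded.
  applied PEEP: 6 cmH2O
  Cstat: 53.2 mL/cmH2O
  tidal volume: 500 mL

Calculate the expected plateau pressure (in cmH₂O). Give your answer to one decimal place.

Pplat = PEEP + Vt / Cstat = 6 + 500 / 53.2 = 6 + 9.398 = 15.398 cmH2O.

15.4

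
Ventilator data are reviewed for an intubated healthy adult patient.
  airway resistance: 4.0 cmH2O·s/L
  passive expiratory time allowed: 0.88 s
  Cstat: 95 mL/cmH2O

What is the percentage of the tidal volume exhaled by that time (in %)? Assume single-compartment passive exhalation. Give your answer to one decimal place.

τ = R × C = 4.0 × 95 mL/cmH2O = 4.0 × 0.095 L/cmH2O = 0.38 s.
Passive exhalation: V(t)/V₀ = e^(−t/τ) = e^(−0.88/0.38) = 0.09869.
Fraction exhaled = 1 − 0.09869 = 0.9013 → 90.13%.

90.1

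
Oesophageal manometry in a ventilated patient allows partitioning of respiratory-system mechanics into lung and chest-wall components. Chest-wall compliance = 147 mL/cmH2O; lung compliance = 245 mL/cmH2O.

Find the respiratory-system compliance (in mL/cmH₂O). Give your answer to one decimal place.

Lung and chest wall are elastances in series: 1/Crs = 1/CL + 1/Ccw.
1/Crs = 1/245 + 1/147 = 0.01088.
Crs = 91.912 mL/cmH2O.

91.9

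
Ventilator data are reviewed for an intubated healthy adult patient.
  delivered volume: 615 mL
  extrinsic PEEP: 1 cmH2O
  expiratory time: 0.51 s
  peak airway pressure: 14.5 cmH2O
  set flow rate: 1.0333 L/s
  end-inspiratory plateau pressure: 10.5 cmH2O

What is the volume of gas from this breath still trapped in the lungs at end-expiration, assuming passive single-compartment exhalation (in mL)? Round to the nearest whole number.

R = (PIP − Pplat)/V̇ = (14.5 − 10.5) / 1.0333 = 4.0/1.0333 = 3.871 cmH2O·s/L.
C = Vt/(Pplat − PEEP) = 615.0 / (10.5 − 1) = 615.0/9.5 = 64.737 mL/cmH2O.
τ = R × C = 3.871 × 0.06474 L/cmH2O = 0.2506 s.
Fraction remaining = e^(−Te/τ) = e^(−0.51/0.2506) = 0.1307.
Trapped volume = 615.0 × 0.1307 = 80.381 mL.

80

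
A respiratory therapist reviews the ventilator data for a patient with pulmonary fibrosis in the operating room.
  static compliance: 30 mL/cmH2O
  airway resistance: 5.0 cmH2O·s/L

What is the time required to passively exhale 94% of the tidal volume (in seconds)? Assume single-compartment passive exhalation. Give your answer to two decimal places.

0.42

τ = R × C = 5.0 × 30 mL/cmH2O = 5.0 × 0.030 L/cmH2O = 0.15 s.
Exhaled fraction f = 1 − e^(−t/τ) → t = −τ·ln(1 − f) = −0.15·ln(0.06) = 0.422 s.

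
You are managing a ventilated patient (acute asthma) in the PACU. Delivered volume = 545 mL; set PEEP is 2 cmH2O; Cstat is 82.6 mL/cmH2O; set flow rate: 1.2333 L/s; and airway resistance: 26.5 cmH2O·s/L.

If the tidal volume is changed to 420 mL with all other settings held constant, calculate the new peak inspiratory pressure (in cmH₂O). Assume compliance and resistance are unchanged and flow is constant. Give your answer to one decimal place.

39.8

PIP = Vt/C + R·V̇ + PEEP (constant-flow equation of motion).
Only the elastic term changes: ΔPIP = ΔVt / C = (420 − 545) / 82.6 = -1.513 cmH2O.
Original PIP = 545/82.6 + 26.5×1.2333 + 2 = 41.281 cmH2O; new PIP = 41.281 + (-1.513) = 39.768 cmH2O.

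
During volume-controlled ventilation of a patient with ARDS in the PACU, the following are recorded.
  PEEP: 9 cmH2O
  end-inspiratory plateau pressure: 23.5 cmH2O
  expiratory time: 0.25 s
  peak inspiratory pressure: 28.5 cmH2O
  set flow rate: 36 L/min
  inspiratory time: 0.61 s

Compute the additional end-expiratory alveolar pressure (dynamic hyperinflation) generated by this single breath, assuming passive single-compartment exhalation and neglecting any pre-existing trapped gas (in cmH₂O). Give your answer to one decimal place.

Flow: 36 L/min ÷ 60 = 0.6 L/s.
Vt = flow × Ti = 0.6 L/s × 0.61 s × 1000 mL/L = 366.0 mL.
R = (PIP − Pplat)/V̇ = (28.5 − 23.5) / 0.6 = 5.0/0.6 = 8.333 cmH2O·s/L.
C = Vt/(Pplat − PEEP) = 366.0 / (23.5 − 9) = 366.0/14.5 = 25.241 mL/cmH2O.
τ = R × C = 8.333 × 0.02524 L/cmH2O = 0.2103 s.
Fraction remaining = e^(−Te/τ) = e^(−0.25/0.2103) = 0.3046; trapped volume = 366.0 × 0.3046 = 111.48 mL.
Additional alveolar pressure from trapping ≈ V_trapped / C = 111.48 / 25.241 = 4.417 cmH2O.

4.4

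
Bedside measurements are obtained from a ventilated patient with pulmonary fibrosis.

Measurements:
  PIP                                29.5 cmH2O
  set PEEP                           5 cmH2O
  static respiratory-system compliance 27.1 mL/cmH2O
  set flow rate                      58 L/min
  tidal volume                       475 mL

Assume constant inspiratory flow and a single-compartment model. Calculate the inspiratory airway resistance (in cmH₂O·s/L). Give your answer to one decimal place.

Flow: 58 L/min ÷ 60 = 0.9667 L/s.
Equation of motion (constant flow): PIP = Vt/C + R·V̇ + PEEP.
R·V̇ = PIP − Vt/C − PEEP = 29.5 − 475/27.1 − 5 = 29.5 − 17.528 − 5 = 6.972 cmH2O.
R = 6.972 / 0.9667 = 7.212 cmH2O·s/L.

7.2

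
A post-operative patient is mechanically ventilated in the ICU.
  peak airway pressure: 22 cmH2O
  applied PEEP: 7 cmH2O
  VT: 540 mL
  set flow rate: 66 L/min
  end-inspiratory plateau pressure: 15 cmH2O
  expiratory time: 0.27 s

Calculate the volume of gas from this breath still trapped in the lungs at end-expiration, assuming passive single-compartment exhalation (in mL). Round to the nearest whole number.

288

Flow: 66 L/min ÷ 60 = 1.1 L/s.
R = (PIP − Pplat)/V̇ = (22 − 15) / 1.1 = 7.0/1.1 = 6.364 cmH2O·s/L.
C = Vt/(Pplat − PEEP) = 540.0 / (15 − 7) = 540.0/8.0 = 67.5 mL/cmH2O.
τ = R × C = 6.364 × 0.0675 L/cmH2O = 0.4296 s.
Fraction remaining = e^(−Te/τ) = e^(−0.27/0.4296) = 0.5334.
Trapped volume = 540.0 × 0.5334 = 288.04 mL.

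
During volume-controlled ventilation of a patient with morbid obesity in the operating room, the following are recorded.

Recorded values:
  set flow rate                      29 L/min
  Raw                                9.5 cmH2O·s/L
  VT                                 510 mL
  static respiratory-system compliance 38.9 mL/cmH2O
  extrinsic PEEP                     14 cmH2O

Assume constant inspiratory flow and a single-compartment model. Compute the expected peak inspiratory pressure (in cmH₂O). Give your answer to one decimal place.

Flow: 29 L/min ÷ 60 = 0.4833 L/s.
Equation of motion (constant flow): PIP = Vt/C + R·V̇ + PEEP.
PIP = 510/38.9 + 9.5×0.4833 + 14 = 13.111 + 4.591 + 14 = 31.702 cmH2O.

31.7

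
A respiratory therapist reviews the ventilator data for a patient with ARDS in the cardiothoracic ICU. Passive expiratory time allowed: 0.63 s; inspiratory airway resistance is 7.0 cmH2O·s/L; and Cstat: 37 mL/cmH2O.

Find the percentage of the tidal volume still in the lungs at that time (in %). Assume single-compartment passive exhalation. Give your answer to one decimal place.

8.8

τ = R × C = 7.0 × 37 mL/cmH2O = 7.0 × 0.037 L/cmH2O = 0.259 s.
Passive exhalation: V(t)/V₀ = e^(−t/τ) = e^(−0.63/0.259) = 0.08782.
Fraction remaining = 0.08782 → 8.782%.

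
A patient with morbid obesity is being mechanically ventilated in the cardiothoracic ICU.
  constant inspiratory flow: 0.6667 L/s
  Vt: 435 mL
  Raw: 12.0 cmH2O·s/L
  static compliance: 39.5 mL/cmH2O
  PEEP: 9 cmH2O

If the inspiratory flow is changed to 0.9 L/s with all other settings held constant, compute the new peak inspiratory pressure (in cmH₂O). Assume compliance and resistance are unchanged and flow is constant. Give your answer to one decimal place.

30.8

PIP = Vt/C + R·V̇ + PEEP (constant-flow equation of motion).
Only the resistive term changes: ΔPIP = R × ΔV̇ = 12.0 × (0.9 − 0.6667) = 12.0 × 0.2333 = 2.8 cmH2O.
Original PIP = 435/39.5 + 12.0×0.6667 + 9 = 28.013 cmH2O; new PIP = 28.013 + (2.8) = 30.813 cmH2O.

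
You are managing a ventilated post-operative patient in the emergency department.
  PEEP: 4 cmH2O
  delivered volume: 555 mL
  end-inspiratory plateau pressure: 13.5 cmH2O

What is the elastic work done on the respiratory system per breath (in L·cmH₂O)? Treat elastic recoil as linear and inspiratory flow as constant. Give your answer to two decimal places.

2.64

Elastic work ≈ ½ × (Pplat − PEEP) × Vt = 0.5 × (13.5 − 4) × 0.555 L = 0.5 × 9.5 × 0.555 = 2.636 L·cmH2O.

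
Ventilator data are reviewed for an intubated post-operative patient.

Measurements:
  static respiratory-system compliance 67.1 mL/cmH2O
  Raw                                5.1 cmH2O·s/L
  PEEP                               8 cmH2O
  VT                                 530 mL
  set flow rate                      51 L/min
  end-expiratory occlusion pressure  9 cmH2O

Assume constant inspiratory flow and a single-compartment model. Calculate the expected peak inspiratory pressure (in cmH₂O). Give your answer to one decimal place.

21.2

Flow: 51 L/min ÷ 60 = 0.85 L/s.
Total PEEP = 9 cmH2O (set 8 + intrinsic 1); this is the baseline alveolar pressure.
Equation of motion (constant flow): PIP = Vt/C + R·V̇ + PEEP.
PIP = 530/67.1 + 5.1×0.85 + 9 = 7.899 + 4.335 + 9 = 21.234 cmH2O.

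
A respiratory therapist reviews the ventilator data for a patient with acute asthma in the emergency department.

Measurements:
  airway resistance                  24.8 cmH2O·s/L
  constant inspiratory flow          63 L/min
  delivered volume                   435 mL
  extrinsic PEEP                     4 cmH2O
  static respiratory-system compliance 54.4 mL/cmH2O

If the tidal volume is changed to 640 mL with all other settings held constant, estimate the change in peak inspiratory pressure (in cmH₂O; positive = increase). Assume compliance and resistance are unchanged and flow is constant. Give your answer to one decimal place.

PIP = Vt/C + R·V̇ + PEEP (constant-flow equation of motion).
Only the elastic term changes: ΔPIP = ΔVt / C = (640 − 435) / 54.4 = 3.768 cmH2O.

3.8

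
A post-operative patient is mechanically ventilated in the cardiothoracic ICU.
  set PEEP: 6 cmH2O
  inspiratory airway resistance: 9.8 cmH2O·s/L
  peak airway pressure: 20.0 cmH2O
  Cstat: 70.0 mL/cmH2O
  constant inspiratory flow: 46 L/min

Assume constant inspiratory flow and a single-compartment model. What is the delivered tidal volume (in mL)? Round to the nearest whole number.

454

Flow: 46 L/min ÷ 60 = 0.7667 L/s.
Equation of motion (constant flow): PIP = Vt/C + R·V̇ + PEEP.
Vt/C = PIP − R·V̇ − PEEP = 20.0 − 7.514 − 6 = 6.486 cmH2O.
Vt = C × 6.486 = 70.0 × 6.486 = 454.02 mL.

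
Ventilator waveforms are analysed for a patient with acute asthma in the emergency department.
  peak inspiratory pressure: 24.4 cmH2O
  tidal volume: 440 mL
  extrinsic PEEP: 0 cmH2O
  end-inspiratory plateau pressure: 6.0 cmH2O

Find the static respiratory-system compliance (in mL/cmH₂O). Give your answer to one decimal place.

Cstat = Vt / (Pplat − PEEP) = 440 / (6.0 − 0) = 440 / 6.0 = 73.333 mL/cmH2O.

73.3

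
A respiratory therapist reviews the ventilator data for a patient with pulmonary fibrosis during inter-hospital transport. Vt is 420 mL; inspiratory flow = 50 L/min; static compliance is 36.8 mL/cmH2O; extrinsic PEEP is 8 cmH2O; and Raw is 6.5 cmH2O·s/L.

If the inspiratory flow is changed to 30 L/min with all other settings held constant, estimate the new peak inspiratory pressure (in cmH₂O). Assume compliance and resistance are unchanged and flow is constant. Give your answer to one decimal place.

Flow: 50 L/min ÷ 60 = 0.8333 L/s.
New flow: 30 L/min ÷ 60 = 0.5 L/s.
PIP = Vt/C + R·V̇ + PEEP (constant-flow equation of motion).
Only the resistive term changes: ΔPIP = R × ΔV̇ = 6.5 × (0.5 − 0.8333) = 6.5 × -0.3333 = -2.166 cmH2O.
Original PIP = 420/36.8 + 6.5×0.8333 + 8 = 24.829 cmH2O; new PIP = 24.829 + (-2.166) = 22.663 cmH2O.

22.7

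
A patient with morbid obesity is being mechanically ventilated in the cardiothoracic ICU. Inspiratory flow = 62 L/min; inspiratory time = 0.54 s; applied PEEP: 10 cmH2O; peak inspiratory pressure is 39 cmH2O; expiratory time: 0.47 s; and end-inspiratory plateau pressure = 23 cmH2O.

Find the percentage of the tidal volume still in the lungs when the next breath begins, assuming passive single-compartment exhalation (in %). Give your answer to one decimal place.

Flow: 62 L/min ÷ 60 = 1.0333 L/s.
Vt = flow × Ti = 1.0333 L/s × 0.54 s × 1000 mL/L = 557.98 mL.
R = (PIP − Pplat)/V̇ = (39 − 23) / 1.0333 = 16.0/1.0333 = 15.484 cmH2O·s/L.
C = Vt/(Pplat − PEEP) = 557.98 / (23 − 10) = 557.98/13.0 = 42.922 mL/cmH2O.
τ = R × C = 15.484 × 0.04292 L/cmH2O = 0.6646 s.
Fraction remaining at end-expiration = e^(−Te/τ) = e^(−0.47/0.6646) = 0.493 → 49.3%.

49.3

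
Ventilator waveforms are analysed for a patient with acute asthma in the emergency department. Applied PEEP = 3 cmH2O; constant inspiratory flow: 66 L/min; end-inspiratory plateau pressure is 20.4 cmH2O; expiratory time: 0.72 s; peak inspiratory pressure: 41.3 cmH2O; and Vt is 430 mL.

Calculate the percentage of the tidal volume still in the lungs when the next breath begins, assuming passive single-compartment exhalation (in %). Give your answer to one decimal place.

Flow: 66 L/min ÷ 60 = 1.1 L/s.
R = (PIP − Pplat)/V̇ = (41.3 − 20.4) / 1.1 = 20.9/1.1 = 19.0 cmH2O·s/L.
C = Vt/(Pplat − PEEP) = 430.0 / (20.4 − 3) = 430.0/17.4 = 24.713 mL/cmH2O.
τ = R × C = 19.0 × 0.02471 L/cmH2O = 0.4695 s.
Fraction remaining at end-expiration = e^(−Te/τ) = e^(−0.72/0.4695) = 0.2158 → 21.58%.

21.6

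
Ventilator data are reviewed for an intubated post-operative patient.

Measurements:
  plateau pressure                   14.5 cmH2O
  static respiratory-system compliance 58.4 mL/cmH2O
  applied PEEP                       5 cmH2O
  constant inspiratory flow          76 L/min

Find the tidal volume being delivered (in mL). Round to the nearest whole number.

555

Vt = Cstat × (Pplat − PEEP) = 58.4 × (14.5 − 5) = 58.4 × 9.5 = 554.8 mL.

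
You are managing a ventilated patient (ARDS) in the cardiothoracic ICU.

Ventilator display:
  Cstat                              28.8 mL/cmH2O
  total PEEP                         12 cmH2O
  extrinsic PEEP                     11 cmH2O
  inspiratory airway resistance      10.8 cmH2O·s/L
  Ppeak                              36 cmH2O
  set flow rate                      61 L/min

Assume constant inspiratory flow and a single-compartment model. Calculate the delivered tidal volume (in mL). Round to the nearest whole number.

Flow: 61 L/min ÷ 60 = 1.0167 L/s.
Total PEEP = 12 cmH2O (set 11 + intrinsic 1); this is the baseline alveolar pressure.
Equation of motion (constant flow): PIP = Vt/C + R·V̇ + PEEP.
Vt/C = PIP − R·V̇ − PEEP = 36 − 10.98 − 12 = 13.02 cmH2O.
Vt = C × 13.02 = 28.8 × 13.02 = 374.98 mL.

375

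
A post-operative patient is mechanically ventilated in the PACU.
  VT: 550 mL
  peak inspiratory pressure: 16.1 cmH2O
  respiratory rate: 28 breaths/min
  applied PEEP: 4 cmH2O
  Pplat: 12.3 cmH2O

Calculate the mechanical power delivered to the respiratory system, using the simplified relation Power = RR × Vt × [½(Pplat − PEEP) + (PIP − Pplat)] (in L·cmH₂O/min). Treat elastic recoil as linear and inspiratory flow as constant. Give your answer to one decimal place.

Per-breath work = Vt × [½(Pplat−PEEP) + (PIP−Pplat)] = 0.550 × [0.5×8.3 + 3.8] = 0.550 × 7.95 = 4.373 L·cmH2O.
Power = 28 × 4.373 = 122.44 L·cmH2O/min.

122.4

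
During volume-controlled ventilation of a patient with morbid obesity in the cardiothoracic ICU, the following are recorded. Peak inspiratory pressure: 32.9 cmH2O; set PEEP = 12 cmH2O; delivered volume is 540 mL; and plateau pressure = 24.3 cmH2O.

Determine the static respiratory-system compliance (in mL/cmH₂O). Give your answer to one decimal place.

43.9

Cstat = Vt / (Pplat − PEEP) = 540 / (24.3 − 12) = 540 / 12.3 = 43.902 mL/cmH2O.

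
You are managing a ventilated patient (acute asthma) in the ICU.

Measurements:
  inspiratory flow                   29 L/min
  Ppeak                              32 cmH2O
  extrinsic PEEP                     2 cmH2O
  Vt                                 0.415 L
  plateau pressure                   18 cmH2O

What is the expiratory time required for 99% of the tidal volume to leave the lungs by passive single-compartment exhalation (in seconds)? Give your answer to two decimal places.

Flow: 29 L/min ÷ 60 = 0.4833 L/s.
R = (PIP − Pplat)/V̇ = (32 − 18) / 0.4833 = 14.0/0.4833 = 28.968 cmH2O·s/L.
C = Vt/(Pplat − PEEP) = 415.0 / (18 − 2) = 415.0/16.0 = 25.938 mL/cmH2O.
τ = R × C = 28.968 × 0.02594 L/cmH2O = 0.7514 s.
t = −τ·ln(1 − 0.99) = −0.7514·ln(0.01) = 3.46 s.

3.46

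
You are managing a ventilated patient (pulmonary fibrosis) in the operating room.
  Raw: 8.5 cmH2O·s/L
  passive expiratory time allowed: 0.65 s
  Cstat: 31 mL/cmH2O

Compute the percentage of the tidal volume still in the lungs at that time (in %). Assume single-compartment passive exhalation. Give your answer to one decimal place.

τ = R × C = 8.5 × 31 mL/cmH2O = 8.5 × 0.031 L/cmH2O = 0.2635 s.
Passive exhalation: V(t)/V₀ = e^(−t/τ) = e^(−0.65/0.2635) = 0.08486.
Fraction remaining = 0.08486 → 8.486%.

8.5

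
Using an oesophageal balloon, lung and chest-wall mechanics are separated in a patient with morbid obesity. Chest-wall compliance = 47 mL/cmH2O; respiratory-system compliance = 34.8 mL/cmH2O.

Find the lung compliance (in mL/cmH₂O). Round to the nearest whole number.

134

1/CL = 1/Crs − 1/Ccw.
1/CL = 1/34.8 − 1/47 = 0.007459.
CL = 134.07 mL/cmH2O.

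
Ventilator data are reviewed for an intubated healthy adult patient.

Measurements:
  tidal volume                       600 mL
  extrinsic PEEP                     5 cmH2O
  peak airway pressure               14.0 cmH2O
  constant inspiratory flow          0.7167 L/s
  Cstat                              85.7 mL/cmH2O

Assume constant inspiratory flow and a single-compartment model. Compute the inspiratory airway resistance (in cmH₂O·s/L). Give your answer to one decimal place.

Equation of motion (constant flow): PIP = Vt/C + R·V̇ + PEEP.
R·V̇ = PIP − Vt/C − PEEP = 14.0 − 600/85.7 − 5 = 14.0 − 7.001 − 5 = 1.999 cmH2O.
R = 1.999 / 0.7167 = 2.789 cmH2O·s/L.

2.8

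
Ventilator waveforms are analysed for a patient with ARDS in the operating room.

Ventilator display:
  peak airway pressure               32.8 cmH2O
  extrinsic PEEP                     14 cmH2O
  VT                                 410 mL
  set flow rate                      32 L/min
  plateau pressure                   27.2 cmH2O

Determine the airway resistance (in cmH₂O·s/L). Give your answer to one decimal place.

Flow: 32 L/min ÷ 60 = 0.5333 L/s.
Raw = (PIP − Pplat) / flow = (32.8 − 27.2) / 0.5333 = 5.6 / 0.5333 = 10.501 cmH2O·s/L.

10.5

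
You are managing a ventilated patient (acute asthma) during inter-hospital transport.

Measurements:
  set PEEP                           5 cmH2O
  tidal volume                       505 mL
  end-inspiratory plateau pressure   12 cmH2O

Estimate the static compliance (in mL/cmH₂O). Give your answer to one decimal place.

72.1

Cstat = Vt / (Pplat − PEEP) = 505 / (12 − 5) = 505 / 7.0 = 72.143 mL/cmH2O.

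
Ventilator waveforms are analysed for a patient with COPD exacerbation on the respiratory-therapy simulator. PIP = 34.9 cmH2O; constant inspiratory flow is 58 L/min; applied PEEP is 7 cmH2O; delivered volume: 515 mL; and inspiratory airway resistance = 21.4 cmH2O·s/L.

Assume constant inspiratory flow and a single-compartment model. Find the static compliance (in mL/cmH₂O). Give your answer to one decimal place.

Flow: 58 L/min ÷ 60 = 0.9667 L/s.
Equation of motion (constant flow): PIP = Vt/C + R·V̇ + PEEP.
Vt/C = PIP − R·V̇ − PEEP = 34.9 − 21.4×0.9667 − 7 = 34.9 − 20.687 − 7 = 7.213 cmH2O.
C = Vt / 7.213 = 515 / 7.213 = 71.399 mL/cmH2O.

71.4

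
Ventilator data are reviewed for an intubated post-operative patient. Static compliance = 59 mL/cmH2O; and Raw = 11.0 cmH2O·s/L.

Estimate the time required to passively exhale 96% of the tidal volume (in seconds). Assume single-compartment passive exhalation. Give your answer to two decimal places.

τ = R × C = 11.0 × 59 mL/cmH2O = 11.0 × 0.059 L/cmH2O = 0.649 s.
Exhaled fraction f = 1 − e^(−t/τ) → t = −τ·ln(1 − f) = −0.649·ln(0.04) = 2.089 s.

2.09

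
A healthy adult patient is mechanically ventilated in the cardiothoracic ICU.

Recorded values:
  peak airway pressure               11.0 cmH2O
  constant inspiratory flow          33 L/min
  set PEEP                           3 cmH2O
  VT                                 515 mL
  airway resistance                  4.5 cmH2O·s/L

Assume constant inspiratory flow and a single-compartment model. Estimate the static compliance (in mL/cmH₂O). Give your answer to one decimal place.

Flow: 33 L/min ÷ 60 = 0.55 L/s.
Equation of motion (constant flow): PIP = Vt/C + R·V̇ + PEEP.
Vt/C = PIP − R·V̇ − PEEP = 11.0 − 4.5×0.55 − 3 = 11.0 − 2.475 − 3 = 5.525 cmH2O.
C = Vt / 5.525 = 515 / 5.525 = 93.213 mL/cmH2O.

93.2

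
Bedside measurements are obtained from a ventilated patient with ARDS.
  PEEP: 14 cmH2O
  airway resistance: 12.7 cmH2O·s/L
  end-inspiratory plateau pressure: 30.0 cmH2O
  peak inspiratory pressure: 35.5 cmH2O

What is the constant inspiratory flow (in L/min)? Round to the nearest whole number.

flow = (PIP − Pplat) / Raw = (35.5 − 30.0) / 12.7 = 0.4331 L/s × 60 = 25.986 L/min.

26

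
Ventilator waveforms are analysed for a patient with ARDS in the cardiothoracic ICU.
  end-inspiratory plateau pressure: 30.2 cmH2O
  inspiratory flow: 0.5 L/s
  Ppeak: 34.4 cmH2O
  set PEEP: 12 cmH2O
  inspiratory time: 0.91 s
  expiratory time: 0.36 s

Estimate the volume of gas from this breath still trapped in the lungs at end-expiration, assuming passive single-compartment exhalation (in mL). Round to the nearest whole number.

82

Vt = flow × Ti = 0.5 L/s × 0.91 s × 1000 mL/L = 455.0 mL.
R = (PIP − Pplat)/V̇ = (34.4 − 30.2) / 0.5 = 4.2/0.5 = 8.4 cmH2O·s/L.
C = Vt/(Pplat − PEEP) = 455.0 / (30.2 − 12) = 455.0/18.2 = 25.0 mL/cmH2O.
τ = R × C = 8.4 × 0.025 L/cmH2O = 0.21 s.
Fraction remaining = e^(−Te/τ) = e^(−0.36/0.21) = 0.1801.
Trapped volume = 455.0 × 0.1801 = 81.946 mL.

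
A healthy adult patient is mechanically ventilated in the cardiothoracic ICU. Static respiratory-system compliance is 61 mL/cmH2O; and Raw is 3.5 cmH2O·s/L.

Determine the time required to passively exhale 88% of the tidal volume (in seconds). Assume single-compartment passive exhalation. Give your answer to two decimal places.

τ = R × C = 3.5 × 61 mL/cmH2O = 3.5 × 0.061 L/cmH2O = 0.2135 s.
Exhaled fraction f = 1 − e^(−t/τ) → t = −τ·ln(1 − f) = −0.2135·ln(0.12) = 0.4527 s.

0.45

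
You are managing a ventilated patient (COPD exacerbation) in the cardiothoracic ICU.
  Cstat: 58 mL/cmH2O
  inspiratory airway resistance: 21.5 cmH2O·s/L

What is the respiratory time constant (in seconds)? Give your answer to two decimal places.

1.25

τ = R × C = 21.5 × 58 mL/cmH2O = 21.5 × 0.058 L/cmH2O = 1.247 s.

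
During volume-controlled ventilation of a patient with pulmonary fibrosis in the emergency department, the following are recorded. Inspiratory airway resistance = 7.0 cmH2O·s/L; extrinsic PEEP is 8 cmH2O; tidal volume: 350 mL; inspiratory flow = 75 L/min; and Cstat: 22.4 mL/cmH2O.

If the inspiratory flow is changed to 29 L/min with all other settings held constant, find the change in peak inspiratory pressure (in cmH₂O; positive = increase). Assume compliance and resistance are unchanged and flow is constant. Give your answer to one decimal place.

Flow: 75 L/min ÷ 60 = 1.25 L/s.
New flow: 29 L/min ÷ 60 = 0.4833 L/s.
PIP = Vt/C + R·V̇ + PEEP (constant-flow equation of motion).
Only the resistive term changes: ΔPIP = R × ΔV̇ = 7.0 × (0.4833 − 1.25) = 7.0 × -0.7667 = -5.367 cmH2O.

-5.4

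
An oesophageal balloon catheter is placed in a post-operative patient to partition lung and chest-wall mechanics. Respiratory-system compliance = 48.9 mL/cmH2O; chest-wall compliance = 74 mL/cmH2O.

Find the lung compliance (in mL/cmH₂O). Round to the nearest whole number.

144

1/CL = 1/Crs − 1/Ccw.
1/CL = 1/48.9 − 1/74 = 0.006936.
CL = 144.18 mL/cmH2O.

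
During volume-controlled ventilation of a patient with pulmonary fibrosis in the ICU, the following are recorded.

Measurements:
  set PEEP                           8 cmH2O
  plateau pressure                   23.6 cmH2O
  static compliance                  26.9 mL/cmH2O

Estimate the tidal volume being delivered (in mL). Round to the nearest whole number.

Vt = Cstat × (Pplat − PEEP) = 26.9 × (23.6 − 8) = 26.9 × 15.6 = 419.64 mL.

420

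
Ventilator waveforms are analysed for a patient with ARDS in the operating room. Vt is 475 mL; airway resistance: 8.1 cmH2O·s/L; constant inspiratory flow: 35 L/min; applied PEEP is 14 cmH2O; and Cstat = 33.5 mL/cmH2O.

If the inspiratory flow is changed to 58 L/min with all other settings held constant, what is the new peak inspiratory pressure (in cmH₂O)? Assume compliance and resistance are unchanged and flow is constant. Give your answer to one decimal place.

36.0

Flow: 35 L/min ÷ 60 = 0.5833 L/s.
New flow: 58 L/min ÷ 60 = 0.9667 L/s.
PIP = Vt/C + R·V̇ + PEEP (constant-flow equation of motion).
Only the resistive term changes: ΔPIP = R × ΔV̇ = 8.1 × (0.9667 − 0.5833) = 8.1 × 0.3834 = 3.106 cmH2O.
Original PIP = 475/33.5 + 8.1×0.5833 + 14 = 32.904 cmH2O; new PIP = 32.904 + (3.106) = 36.01 cmH2O.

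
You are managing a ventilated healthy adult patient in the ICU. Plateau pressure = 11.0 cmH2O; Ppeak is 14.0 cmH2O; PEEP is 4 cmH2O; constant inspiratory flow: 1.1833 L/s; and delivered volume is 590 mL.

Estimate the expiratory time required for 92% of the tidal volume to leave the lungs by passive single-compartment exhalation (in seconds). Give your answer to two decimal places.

R = (PIP − Pplat)/V̇ = (14.0 − 11.0) / 1.1833 = 3.0/1.1833 = 2.535 cmH2O·s/L.
C = Vt/(Pplat − PEEP) = 590.0 / (11.0 − 4) = 590.0/7.0 = 84.286 mL/cmH2O.
τ = R × C = 2.535 × 0.08429 L/cmH2O = 0.2137 s.
t = −τ·ln(1 − 0.92) = −0.2137·ln(0.08) = 0.5397 s.

0.54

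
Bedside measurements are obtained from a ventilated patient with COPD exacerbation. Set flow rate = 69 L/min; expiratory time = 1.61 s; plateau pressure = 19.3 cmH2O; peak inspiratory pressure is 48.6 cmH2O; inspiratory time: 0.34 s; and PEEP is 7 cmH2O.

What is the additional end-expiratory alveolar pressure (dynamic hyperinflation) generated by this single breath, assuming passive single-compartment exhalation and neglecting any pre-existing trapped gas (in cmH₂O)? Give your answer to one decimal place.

1.7

Flow: 69 L/min ÷ 60 = 1.15 L/s.
Vt = flow × Ti = 1.15 L/s × 0.34 s × 1000 mL/L = 391.0 mL.
R = (PIP − Pplat)/V̇ = (48.6 − 19.3) / 1.15 = 29.3/1.15 = 25.478 cmH2O·s/L.
C = Vt/(Pplat − PEEP) = 391.0 / (19.3 − 7) = 391.0/12.3 = 31.789 mL/cmH2O.
τ = R × C = 25.478 × 0.03179 L/cmH2O = 0.8099 s.
Fraction remaining = e^(−Te/τ) = e^(−1.61/0.8099) = 0.137; trapped volume = 391.0 × 0.137 = 53.567 mL.
Additional alveolar pressure from trapping ≈ V_trapped / C = 53.567 / 31.789 = 1.685 cmH2O.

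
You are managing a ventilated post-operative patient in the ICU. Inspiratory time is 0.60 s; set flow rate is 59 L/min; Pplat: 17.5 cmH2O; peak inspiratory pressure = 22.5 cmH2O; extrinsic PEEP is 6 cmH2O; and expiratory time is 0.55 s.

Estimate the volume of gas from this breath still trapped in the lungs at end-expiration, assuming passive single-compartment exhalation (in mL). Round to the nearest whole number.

72

Flow: 59 L/min ÷ 60 = 0.9833 L/s.
Vt = flow × Ti = 0.9833 L/s × 0.60 s × 1000 mL/L = 589.98 mL.
R = (PIP − Pplat)/V̇ = (22.5 − 17.5) / 0.9833 = 5.0/0.9833 = 5.085 cmH2O·s/L.
C = Vt/(Pplat − PEEP) = 589.98 / (17.5 − 6) = 589.98/11.5 = 51.303 mL/cmH2O.
τ = R × C = 5.085 × 0.0513 L/cmH2O = 0.2609 s.
Fraction remaining = e^(−Te/τ) = e^(−0.55/0.2609) = 0.1215.
Trapped volume = 589.98 × 0.1215 = 71.683 mL.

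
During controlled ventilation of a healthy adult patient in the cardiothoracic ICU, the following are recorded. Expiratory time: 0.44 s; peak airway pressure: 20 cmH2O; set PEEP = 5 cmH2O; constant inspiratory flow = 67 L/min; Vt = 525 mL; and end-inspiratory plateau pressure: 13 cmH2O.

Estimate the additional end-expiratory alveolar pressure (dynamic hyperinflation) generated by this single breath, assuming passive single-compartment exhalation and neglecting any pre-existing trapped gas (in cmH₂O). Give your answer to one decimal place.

2.7

Flow: 67 L/min ÷ 60 = 1.1167 L/s.
R = (PIP − Pplat)/V̇ = (20 − 13) / 1.1167 = 7.0/1.1167 = 6.268 cmH2O·s/L.
C = Vt/(Pplat − PEEP) = 525.0 / (13 − 5) = 525.0/8.0 = 65.625 mL/cmH2O.
τ = R × C = 6.268 × 0.06563 L/cmH2O = 0.4114 s.
Fraction remaining = e^(−Te/τ) = e^(−0.44/0.4114) = 0.3432; trapped volume = 525.0 × 0.3432 = 180.18 mL.
Additional alveolar pressure from trapping ≈ V_trapped / C = 180.18 / 65.625 = 2.746 cmH2O.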